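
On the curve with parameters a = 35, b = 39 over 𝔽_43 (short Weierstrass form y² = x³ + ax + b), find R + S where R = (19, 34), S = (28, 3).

(36, 15)

(19, 34) + (28, 3). λ = (3 - 34)/(28 - 19) ≡ 12/9 mod 43. 9⁻¹ ≡ 24 (mod 43), so λ ≡ 30.
  x = λ² - 19 - 28 = 900 - 47 ≡ 36; y = λ·(19 - 36) - 34 ≡ 15. → (36, 15)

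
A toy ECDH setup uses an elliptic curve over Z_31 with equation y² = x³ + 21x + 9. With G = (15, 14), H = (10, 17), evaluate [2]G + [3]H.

First 2G:
Repeated addition: build up to 2G.
2G: tangent at (15, 14): λ = (3·15² + 21)/(2·14) ≡ 14/28. 28⁻¹ ≡ 10 (mod 31), so λ ≡ 14·10 ≡ 16.
  x = λ² - 15 - 15 = 256 - 30 ≡ 9; y = λ·(15 - 9) - 14 ≡ 20. → (9, 20)
2G = (9, 20).
Next 3H:
Repeated addition: build up to 3H.
2H: tangent at (10, 17): λ = (3·10² + 21)/(2·17) ≡ 11/3. 3⁻¹ ≡ 21 (mod 31), so λ ≡ 11·21 ≡ 14.
  x = λ² - 10 - 10 = 196 - 20 ≡ 21; y = λ·(10 - 21) - 17 ≡ 15. → (21, 15)
3H: (21, 15) + (10, 17). λ = (17 - 15)/(10 - 21) ≡ 2/20 mod 31. 20⁻¹ ≡ 14 (mod 31), so λ ≡ 28.
  x = λ² - 21 - 10 = 784 - 31 ≡ 9; y = λ·(21 - 9) - 15 ≡ 11. → (9, 11)
3H = (9, 11).
Finally 2G + 3H:
(9, 20) + (9, 11): same x and y₁ ≡ -y₂, so the sum is O.

O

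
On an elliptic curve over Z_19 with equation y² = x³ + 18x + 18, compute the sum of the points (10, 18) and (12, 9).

(3, 17)

(10, 18) + (12, 9). λ = (9 - 18)/(12 - 10) ≡ 10/2 mod 19. 2⁻¹ ≡ 10 (mod 19) since 2·10 = 20 ≡ 1, so λ ≡ 5.
  x = λ² - 10 - 12 = 25 - 22 ≡ 3; y = λ·(10 - 3) - 18 ≡ 17. → (3, 17)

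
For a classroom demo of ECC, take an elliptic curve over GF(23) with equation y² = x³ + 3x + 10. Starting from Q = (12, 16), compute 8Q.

(5, 9)

Repeated addition: build up to 8Q.
2Q: tangent at (12, 16): λ = (3·12² + 3)/(2·16) ≡ 21/9. 9⁻¹ ≡ 18 (mod 23), so λ ≡ 21·18 ≡ 10.
  x = λ² - 12 - 12 = 100 - 24 ≡ 7; y = λ·(12 - 7) - 16 ≡ 11. → (7, 11)
3Q: (7, 11) + (12, 16). λ = (16 - 11)/(12 - 7) ≡ 5/5 mod 23. 5⁻¹ ≡ 14 (mod 23), so λ ≡ 1.
  x = λ² - 7 - 12 = 1 - 19 ≡ 5; y = λ·(7 - 5) - 11 ≡ 14. → (5, 14)
4Q: (5, 14) + (12, 16). λ = (16 - 14)/(12 - 5) ≡ 2/7 mod 23. 7⁻¹ ≡ 10 (mod 23), so λ ≡ 20.
  x = λ² - 5 - 12 = 400 - 17 ≡ 15; y = λ·(5 - 15) - 14 ≡ 16. → (15, 16)
5Q: (15, 16) + (12, 16). λ = (16 - 16)/(12 - 15) ≡ 0/20 mod 23. 20⁻¹ ≡ 15 (mod 23) since 20·15 = 300 ≡ 1, so λ ≡ 0.
  x = λ² - 15 - 12 = 0 - 27 ≡ 19; y = λ·(15 - 19) - 16 ≡ 7. → (19, 7)
6Q: (19, 7) + (12, 16). λ = (16 - 7)/(12 - 19) ≡ 9/16 mod 23. 16⁻¹ ≡ 13 (mod 23), so λ ≡ 2.
  x = λ² - 19 - 12 = 4 - 31 ≡ 19; y = λ·(19 - 19) - 7 ≡ 16. → (19, 16)
7Q: (19, 16) + (12, 16). λ = (16 - 16)/(12 - 19) ≡ 0/16 mod 23. 16⁻¹ ≡ 13 (mod 23) since 16·13 = 208 ≡ 1, so λ ≡ 0.
  x = λ² - 19 - 12 = 0 - 31 ≡ 15; y = λ·(19 - 15) - 16 ≡ 7. → (15, 7)
8Q: (15, 7) + (12, 16). λ = (16 - 7)/(12 - 15) ≡ 9/20 mod 23. 20⁻¹ ≡ 15 (mod 23), so λ ≡ 20.
  x = λ² - 15 - 12 = 400 - 27 ≡ 5; y = λ·(15 - 5) - 7 ≡ 9. → (5, 9)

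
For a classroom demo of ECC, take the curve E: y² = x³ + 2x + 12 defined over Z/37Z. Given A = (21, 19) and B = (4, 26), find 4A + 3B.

First 4A:
Double-and-add on 4 = (100)₂. Start with A = (21, 19) for the leading 1-bit.
double: tangent at (21, 19): λ = (3·21² + 2)/(2·19) ≡ 30/1. 1⁻¹ ≡ 1 (mod 37) since 1·1 = 1 ≡ 1, so λ ≡ 30·1 ≡ 30.
  x = λ² - 21 - 21 = 900 - 42 ≡ 7; y = λ·(21 - 7) - 19 ≡ 31. → (7, 31)
double: tangent at (7, 31): λ = (3·7² + 2)/(2·31) ≡ 1/25. 25⁻¹ ≡ 3 (mod 37) since 25·3 = 75 ≡ 1, so λ ≡ 1·3 ≡ 3.
  x = λ² - 7 - 7 = 9 - 14 ≡ 32; y = λ·(7 - 32) - 31 ≡ 5. → (32, 5)
4A = (32, 5).
Next 3B:
Repeated addition: build up to 3B.
2B: tangent at (4, 26): λ = (3·4² + 2)/(2·26) ≡ 13/15. 15⁻¹ ≡ 5 (mod 37), so λ ≡ 13·5 ≡ 28.
  x = λ² - 4 - 4 = 784 - 8 ≡ 36; y = λ·(4 - 36) - 26 ≡ 3. → (36, 3)
3B: (36, 3) + (4, 26). λ = (26 - 3)/(4 - 36) ≡ 23/5 mod 37. 5⁻¹ ≡ 15 (mod 37), so λ ≡ 12.
  x = λ² - 36 - 4 = 144 - 40 ≡ 30; y = λ·(36 - 30) - 3 ≡ 32. → (30, 32)
3B = (30, 32).
Finally 4A + 3B:
(32, 5) + (30, 32). λ = (32 - 5)/(30 - 32) ≡ 27/35 mod 37. 35⁻¹ ≡ 18 (mod 37), so λ ≡ 5.
  x = λ² - 32 - 30 = 25 - 62 ≡ 0; y = λ·(32 - 0) - 5 ≡ 7. → (0, 7)

(0, 7)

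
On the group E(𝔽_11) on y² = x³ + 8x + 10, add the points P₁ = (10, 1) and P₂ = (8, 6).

(2, 1)

(10, 1) + (8, 6). λ = (6 - 1)/(8 - 10) ≡ 5/9 mod 11. 9⁻¹ ≡ 5 (mod 11), so λ ≡ 3.
  x = λ² - 10 - 8 = 9 - 18 ≡ 2; y = λ·(10 - 2) - 1 ≡ 1. → (2, 1)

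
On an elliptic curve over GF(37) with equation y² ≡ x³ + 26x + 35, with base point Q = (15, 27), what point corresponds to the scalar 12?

(9, 31)

Repeated addition: build up to 12Q.
2Q: tangent at (15, 27): λ = (3·15² + 26)/(2·27) ≡ 35/17. 17⁻¹ ≡ 24 (mod 37), so λ ≡ 35·24 ≡ 26.
  x = λ² - 15 - 15 = 676 - 30 ≡ 17; y = λ·(15 - 17) - 27 ≡ 32. → (17, 32)
3Q: (17, 32) + (15, 27). λ = (27 - 32)/(15 - 17) ≡ 32/35 mod 37. 35⁻¹ ≡ 18 (mod 37) since 35·18 = 630 ≡ 1, so λ ≡ 21.
  x = λ² - 17 - 15 = 441 - 32 ≡ 2; y = λ·(17 - 2) - 32 ≡ 24. → (2, 24)
4Q: (2, 24) + (15, 27). λ = (27 - 24)/(15 - 2) ≡ 3/13 mod 37. 13⁻¹ ≡ 20 (mod 37) since 13·20 = 260 ≡ 1, so λ ≡ 23.
  x = λ² - 2 - 15 = 529 - 17 ≡ 31; y = λ·(2 - 31) - 24 ≡ 12. → (31, 12)
5Q: (31, 12) + (15, 27). λ = (27 - 12)/(15 - 31) ≡ 15/21 mod 37. 21⁻¹ ≡ 30 (mod 37) since 21·30 = 630 ≡ 1, so λ ≡ 6.
  x = λ² - 31 - 15 = 36 - 46 ≡ 27; y = λ·(31 - 27) - 12 ≡ 12. → (27, 12)
6Q: (27, 12) + (15, 27). λ = (27 - 12)/(15 - 27) ≡ 15/25 mod 37. 25⁻¹ ≡ 3 (mod 37) since 25·3 = 75 ≡ 1, so λ ≡ 8.
  x = λ² - 27 - 15 = 64 - 42 ≡ 22; y = λ·(27 - 22) - 12 ≡ 28. → (22, 28)
7Q: (22, 28) + (15, 27). λ = (27 - 28)/(15 - 22) ≡ 36/30 mod 37. 30⁻¹ ≡ 21 (mod 37), so λ ≡ 16.
  x = λ² - 22 - 15 = 256 - 37 ≡ 34; y = λ·(22 - 34) - 28 ≡ 2. → (34, 2)
8Q: (34, 2) + (15, 27). λ = (27 - 2)/(15 - 34) ≡ 25/18 mod 37. 18⁻¹ ≡ 35 (mod 37), so λ ≡ 24.
  x = λ² - 34 - 15 = 576 - 49 ≡ 9; y = λ·(34 - 9) - 2 ≡ 6. → (9, 6)
9Q: (9, 6) + (15, 27). λ = (27 - 6)/(15 - 9) ≡ 21/6 mod 37. 6⁻¹ ≡ 31 (mod 37), so λ ≡ 22.
  x = λ² - 9 - 15 = 484 - 24 ≡ 16; y = λ·(9 - 16) - 6 ≡ 25. → (16, 25)
10Q: (16, 25) + (15, 27). λ = (27 - 25)/(15 - 16) ≡ 2/36 mod 37. 36⁻¹ ≡ 36 (mod 37) since 36·36 = 1296 ≡ 1, so λ ≡ 35.
  x = λ² - 16 - 15 = 1225 - 31 ≡ 10; y = λ·(16 - 10) - 25 ≡ 0. → (10, 0)
11Q: (10, 0) + (15, 27). λ = (27 - 0)/(15 - 10) ≡ 27/5 mod 37. 5⁻¹ ≡ 15 (mod 37), so λ ≡ 35.
  x = λ² - 10 - 15 = 1225 - 25 ≡ 16; y = λ·(10 - 16) - 0 ≡ 12. → (16, 12)
12Q: (16, 12) + (15, 27). λ = (27 - 12)/(15 - 16) ≡ 15/36 mod 37. 36⁻¹ ≡ 36 (mod 37), so λ ≡ 22.
  x = λ² - 16 - 15 = 484 - 31 ≡ 9; y = λ·(16 - 9) - 12 ≡ 31. → (9, 31)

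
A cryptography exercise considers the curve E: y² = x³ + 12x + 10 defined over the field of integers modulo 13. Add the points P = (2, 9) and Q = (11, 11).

(10, 8)

(2, 9) + (11, 11). λ = (11 - 9)/(11 - 2) ≡ 2/9 mod 13. 9⁻¹ ≡ 3 (mod 13), so λ ≡ 6.
  x = λ² - 2 - 11 = 36 - 13 ≡ 10; y = λ·(2 - 10) - 9 ≡ 8. → (10, 8)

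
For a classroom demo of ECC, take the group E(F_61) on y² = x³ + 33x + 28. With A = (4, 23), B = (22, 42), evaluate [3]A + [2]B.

(46, 1)

First 3A:
Repeated addition: build up to 3A.
2A: tangent at (4, 23): λ = (3·4² + 33)/(2·23) ≡ 20/46. 46⁻¹ ≡ 4 (mod 61) since 46·4 = 184 ≡ 1, so λ ≡ 20·4 ≡ 19.
  x = λ² - 4 - 4 = 361 - 8 ≡ 48; y = λ·(4 - 48) - 23 ≡ 56. → (48, 56)
3A: (48, 56) + (4, 23). λ = (23 - 56)/(4 - 48) ≡ 28/17 mod 61. 17⁻¹ ≡ 18 (mod 61), so λ ≡ 16.
  x = λ² - 48 - 4 = 256 - 52 ≡ 21; y = λ·(48 - 21) - 56 ≡ 10. → (21, 10)
3A = (21, 10).
Next 2B:
Repeated addition: build up to 2B.
2B: tangent at (22, 42): λ = (3·22² + 33)/(2·42) ≡ 21/23. 23⁻¹ ≡ 8 (mod 61), so λ ≡ 21·8 ≡ 46.
  x = λ² - 22 - 22 = 2116 - 44 ≡ 59; y = λ·(22 - 59) - 42 ≡ 25. → (59, 25)
2B = (59, 25).
Finally 3A + 2B:
(21, 10) + (59, 25). λ = (25 - 10)/(59 - 21) ≡ 15/38 mod 61. 38⁻¹ ≡ 53 (mod 61), so λ ≡ 2.
  x = λ² - 21 - 59 = 4 - 80 ≡ 46; y = λ·(21 - 46) - 10 ≡ 1. → (46, 1)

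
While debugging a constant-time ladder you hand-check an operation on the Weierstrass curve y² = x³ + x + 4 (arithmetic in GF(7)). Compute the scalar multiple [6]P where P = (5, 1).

Double-and-add on 6 = (110)₂. Start with P = (5, 1) for the leading 1-bit.
double: tangent at (5, 1): λ = (3·5² + 1)/(2·1) ≡ 6/2. 2⁻¹ ≡ 4 (mod 7) since 2·4 = 8 ≡ 1, so λ ≡ 6·4 ≡ 3.
  x = λ² - 5 - 5 = 9 - 10 ≡ 6; y = λ·(5 - 6) - 1 ≡ 3. → (6, 3)
add P: (6, 3) + (5, 1). λ = (1 - 3)/(5 - 6) ≡ 5/6 mod 7. 6⁻¹ ≡ 6 (mod 7) since 6·6 = 36 ≡ 1, so λ ≡ 2.
  x = λ² - 6 - 5 = 4 - 11 ≡ 0; y = λ·(6 - 0) - 3 ≡ 2. → (0, 2)
double: tangent at (0, 2): λ = (3·0² + 1)/(2·2) ≡ 1/4. 4⁻¹ ≡ 2 (mod 7), so λ ≡ 1·2 ≡ 2.
  x = λ² - 0 - 0 = 4 - 0 ≡ 4; y = λ·(0 - 4) - 2 ≡ 4. → (4, 4)

(4, 4)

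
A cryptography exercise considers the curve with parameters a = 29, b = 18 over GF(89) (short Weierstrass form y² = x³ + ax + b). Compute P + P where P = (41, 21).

tangent at (41, 21): λ = (3·41² + 29)/(2·21) ≡ 88/42. 42⁻¹ ≡ 53 (mod 89), so λ ≡ 88·53 ≡ 36.
  x = λ² - 41 - 41 = 1296 - 82 ≡ 57; y = λ·(41 - 57) - 21 ≡ 26. → (57, 26)

(57, 26)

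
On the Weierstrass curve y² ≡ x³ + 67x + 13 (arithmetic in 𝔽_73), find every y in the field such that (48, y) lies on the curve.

none

x³ + 67x + 13 = 113821 ≡ 14 (mod 73).
14 is a non-residue mod 73; no y exists.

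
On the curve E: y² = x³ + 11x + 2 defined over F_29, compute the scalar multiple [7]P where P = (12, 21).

Double-and-add on 7 = (111)₂. Start with P = (12, 21) for the leading 1-bit.
double: tangent at (12, 21): λ = (3·12² + 11)/(2·21) ≡ 8/13. 13⁻¹ ≡ 9 (mod 29) since 13·9 = 117 ≡ 1, so λ ≡ 8·9 ≡ 14.
  x = λ² - 12 - 12 = 196 - 24 ≡ 27; y = λ·(12 - 27) - 21 ≡ 1. → (27, 1)
add P: (27, 1) + (12, 21). λ = (21 - 1)/(12 - 27) ≡ 20/14 mod 29. 14⁻¹ ≡ 27 (mod 29) since 14·27 = 378 ≡ 1, so λ ≡ 18.
  x = λ² - 27 - 12 = 324 - 39 ≡ 24; y = λ·(27 - 24) - 1 ≡ 24. → (24, 24)
double: tangent at (24, 24): λ = (3·24² + 11)/(2·24) ≡ 28/19. 19⁻¹ ≡ 26 (mod 29), so λ ≡ 28·26 ≡ 3.
  x = λ² - 24 - 24 = 9 - 48 ≡ 19; y = λ·(24 - 19) - 24 ≡ 20. → (19, 20)
add P: (19, 20) + (12, 21). λ = (21 - 20)/(12 - 19) ≡ 1/22 mod 29. 22⁻¹ ≡ 4 (mod 29) since 22·4 = 88 ≡ 1, so λ ≡ 4.
  x = λ² - 19 - 12 = 16 - 31 ≡ 14; y = λ·(19 - 14) - 20 ≡ 0. → (14, 0)

(14, 0)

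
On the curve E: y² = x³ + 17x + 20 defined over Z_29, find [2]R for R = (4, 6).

tangent at (4, 6): λ = (3·4² + 17)/(2·6) ≡ 7/12. 12⁻¹ ≡ 17 (mod 29), so λ ≡ 7·17 ≡ 3.
  x = λ² - 4 - 4 = 9 - 8 ≡ 1; y = λ·(4 - 1) - 6 ≡ 3. → (1, 3)

(1, 3)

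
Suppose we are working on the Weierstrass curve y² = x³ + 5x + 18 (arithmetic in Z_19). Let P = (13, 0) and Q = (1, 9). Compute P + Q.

(2, 6)

(13, 0) + (1, 9). λ = (9 - 0)/(1 - 13) ≡ 9/7 mod 19. 7⁻¹ ≡ 11 (mod 19), so λ ≡ 4.
  x = λ² - 13 - 1 = 16 - 14 ≡ 2; y = λ·(13 - 2) - 0 ≡ 6. → (2, 6)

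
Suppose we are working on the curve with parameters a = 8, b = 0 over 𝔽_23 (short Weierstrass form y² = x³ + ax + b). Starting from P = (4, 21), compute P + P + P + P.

Repeated addition: build up to 4P.
2P: tangent at (4, 21): λ = (3·4² + 8)/(2·21) ≡ 10/19. 19⁻¹ ≡ 17 (mod 23) since 19·17 = 323 ≡ 1, so λ ≡ 10·17 ≡ 9.
  x = λ² - 4 - 4 = 81 - 8 ≡ 4; y = λ·(4 - 4) - 21 ≡ 2. → (4, 2)
3P: (4, 2) + (4, 21): same x and y₁ ≡ -y₂, so the sum is ∞.
4P: ∞ + (4, 21) = (4, 21) (identity).

(4, 21)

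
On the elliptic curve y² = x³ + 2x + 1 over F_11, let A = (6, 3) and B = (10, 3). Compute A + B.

(6, 8)

(6, 3) + (10, 3). λ = (3 - 3)/(10 - 6) ≡ 0/4 mod 11. 4⁻¹ ≡ 3 (mod 11), so λ ≡ 0.
  x = λ² - 6 - 10 = 0 - 16 ≡ 6; y = λ·(6 - 6) - 3 ≡ 8. → (6, 8)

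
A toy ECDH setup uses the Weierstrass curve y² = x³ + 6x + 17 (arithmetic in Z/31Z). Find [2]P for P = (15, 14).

tangent at (15, 14): λ = (3·15² + 6)/(2·14) ≡ 30/28. 28⁻¹ ≡ 10 (mod 31) since 28·10 = 280 ≡ 1, so λ ≡ 30·10 ≡ 21.
  x = λ² - 15 - 15 = 441 - 30 ≡ 8; y = λ·(15 - 8) - 14 ≡ 9. → (8, 9)

(8, 9)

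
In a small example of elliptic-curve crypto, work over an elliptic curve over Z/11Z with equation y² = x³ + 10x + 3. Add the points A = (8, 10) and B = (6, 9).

(0, 5)

(8, 10) + (6, 9). λ = (9 - 10)/(6 - 8) ≡ 10/9 mod 11. 9⁻¹ ≡ 5 (mod 11), so λ ≡ 6.
  x = λ² - 8 - 6 = 36 - 14 ≡ 0; y = λ·(8 - 0) - 10 ≡ 5. → (0, 5)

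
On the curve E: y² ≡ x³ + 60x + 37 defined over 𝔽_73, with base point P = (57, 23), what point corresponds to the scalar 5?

(48, 33)

Double-and-add on 5 = (101)₂. Start with P = (57, 23) for the leading 1-bit.
double: tangent at (57, 23): λ = (3·57² + 60)/(2·23) ≡ 25/46. 46⁻¹ ≡ 27 (mod 73), so λ ≡ 25·27 ≡ 18.
  x = λ² - 57 - 57 = 324 - 114 ≡ 64; y = λ·(57 - 64) - 23 ≡ 70. → (64, 70)
double: tangent at (64, 70): λ = (3·64² + 60)/(2·70) ≡ 11/67. 67⁻¹ ≡ 12 (mod 73), so λ ≡ 11·12 ≡ 59.
  x = λ² - 64 - 64 = 3481 - 128 ≡ 68; y = λ·(64 - 68) - 70 ≡ 59. → (68, 59)
add P: (68, 59) + (57, 23). λ = (23 - 59)/(57 - 68) ≡ 37/62 mod 73. 62⁻¹ ≡ 53 (mod 73) since 62·53 = 3286 ≡ 1, so λ ≡ 63.
  x = λ² - 68 - 57 = 3969 - 125 ≡ 48; y = λ·(68 - 48) - 59 ≡ 33. → (48, 33)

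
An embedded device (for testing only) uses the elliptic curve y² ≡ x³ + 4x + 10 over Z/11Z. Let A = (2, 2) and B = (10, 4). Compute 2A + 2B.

(9, 4)

First 2A:
Repeated addition: build up to 2A.
2A: tangent at (2, 2): λ = (3·2² + 4)/(2·2) ≡ 5/4. 4⁻¹ ≡ 3 (mod 11), so λ ≡ 5·3 ≡ 4.
  x = λ² - 2 - 2 = 16 - 4 ≡ 1; y = λ·(2 - 1) - 2 ≡ 2. → (1, 2)
2A = (1, 2).
Next 2B:
Repeated addition: build up to 2B.
2B: tangent at (10, 4): λ = (3·10² + 4)/(2·4) ≡ 7/8. 8⁻¹ ≡ 7 (mod 11), so λ ≡ 7·7 ≡ 5.
  x = λ² - 10 - 10 = 25 - 20 ≡ 5; y = λ·(10 - 5) - 4 ≡ 10. → (5, 10)
2B = (5, 10).
Finally 2A + 2B:
(1, 2) + (5, 10). λ = (10 - 2)/(5 - 1) ≡ 8/4 mod 11. 4⁻¹ ≡ 3 (mod 11) since 4·3 = 12 ≡ 1, so λ ≡ 2.
  x = λ² - 1 - 5 = 4 - 6 ≡ 9; y = λ·(1 - 9) - 2 ≡ 4. → (9, 4)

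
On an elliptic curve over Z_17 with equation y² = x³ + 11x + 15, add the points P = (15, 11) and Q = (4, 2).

(13, 3)

(15, 11) + (4, 2). λ = (2 - 11)/(4 - 15) ≡ 8/6 mod 17. 6⁻¹ ≡ 3 (mod 17) since 6·3 = 18 ≡ 1, so λ ≡ 7.
  x = λ² - 15 - 4 = 49 - 19 ≡ 13; y = λ·(15 - 13) - 11 ≡ 3. → (13, 3)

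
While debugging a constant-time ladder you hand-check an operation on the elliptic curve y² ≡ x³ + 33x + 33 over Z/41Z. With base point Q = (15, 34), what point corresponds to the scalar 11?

(32, 27)

Double-and-add on 11 = (1011)₂. Start with Q = (15, 34) for the leading 1-bit.
double: tangent at (15, 34): λ = (3·15² + 33)/(2·34) ≡ 11/27. 27⁻¹ ≡ 38 (mod 41), so λ ≡ 11·38 ≡ 8.
  x = λ² - 15 - 15 = 64 - 30 ≡ 34; y = λ·(15 - 34) - 34 ≡ 19. → (34, 19)
double: tangent at (34, 19): λ = (3·34² + 33)/(2·19) ≡ 16/38. 38⁻¹ ≡ 27 (mod 41) since 38·27 = 1026 ≡ 1, so λ ≡ 16·27 ≡ 22.
  x = λ² - 34 - 34 = 484 - 68 ≡ 6; y = λ·(34 - 6) - 19 ≡ 23. → (6, 23)
add Q: (6, 23) + (15, 34). λ = (34 - 23)/(15 - 6) ≡ 11/9 mod 41. 9⁻¹ ≡ 32 (mod 41) since 9·32 = 288 ≡ 1, so λ ≡ 24.
  x = λ² - 6 - 15 = 576 - 21 ≡ 22; y = λ·(6 - 22) - 23 ≡ 3. → (22, 3)
double: tangent at (22, 3): λ = (3·22² + 33)/(2·3) ≡ 9/6. 6⁻¹ ≡ 7 (mod 41) since 6·7 = 42 ≡ 1, so λ ≡ 9·7 ≡ 22.
  x = λ² - 22 - 22 = 484 - 44 ≡ 30; y = λ·(22 - 30) - 3 ≡ 26. → (30, 26)
add Q: (30, 26) + (15, 34). λ = (34 - 26)/(15 - 30) ≡ 8/26 mod 41. 26⁻¹ ≡ 30 (mod 41) since 26·30 = 780 ≡ 1, so λ ≡ 35.
  x = λ² - 30 - 15 = 1225 - 45 ≡ 32; y = λ·(30 - 32) - 26 ≡ 27. → (32, 27)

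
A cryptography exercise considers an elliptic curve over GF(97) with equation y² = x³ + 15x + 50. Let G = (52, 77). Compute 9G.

Repeated addition: build up to 9G.
2G: tangent at (52, 77): λ = (3·52² + 15)/(2·77) ≡ 76/57. 57⁻¹ ≡ 80 (mod 97) since 57·80 = 4560 ≡ 1, so λ ≡ 76·80 ≡ 66.
  x = λ² - 52 - 52 = 4356 - 104 ≡ 81; y = λ·(52 - 81) - 77 ≡ 46. → (81, 46)
3G: (81, 46) + (52, 77). λ = (77 - 46)/(52 - 81) ≡ 31/68 mod 97. 68⁻¹ ≡ 10 (mod 97) since 68·10 = 680 ≡ 1, so λ ≡ 19.
  x = λ² - 81 - 52 = 361 - 133 ≡ 34; y = λ·(81 - 34) - 46 ≡ 71. → (34, 71)
4G: (34, 71) + (52, 77). λ = (77 - 71)/(52 - 34) ≡ 6/18 mod 97. 18⁻¹ ≡ 27 (mod 97), so λ ≡ 65.
  x = λ² - 34 - 52 = 4225 - 86 ≡ 65; y = λ·(34 - 65) - 71 ≡ 48. → (65, 48)
5G: (65, 48) + (52, 77). λ = (77 - 48)/(52 - 65) ≡ 29/84 mod 97. 84⁻¹ ≡ 82 (mod 97), so λ ≡ 50.
  x = λ² - 65 - 52 = 2500 - 117 ≡ 55; y = λ·(65 - 55) - 48 ≡ 64. → (55, 64)
6G: (55, 64) + (52, 77). λ = (77 - 64)/(52 - 55) ≡ 13/94 mod 97. 94⁻¹ ≡ 32 (mod 97), so λ ≡ 28.
  x = λ² - 55 - 52 = 784 - 107 ≡ 95; y = λ·(55 - 95) - 64 ≡ 77. → (95, 77)
7G: (95, 77) + (52, 77). λ = (77 - 77)/(52 - 95) ≡ 0/54 mod 97. 54⁻¹ ≡ 9 (mod 97), so λ ≡ 0.
  x = λ² - 95 - 52 = 0 - 147 ≡ 47; y = λ·(95 - 47) - 77 ≡ 20. → (47, 20)
8G: (47, 20) + (52, 77). λ = (77 - 20)/(52 - 47) ≡ 57/5 mod 97. 5⁻¹ ≡ 39 (mod 97), so λ ≡ 89.
  x = λ² - 47 - 52 = 7921 - 99 ≡ 62; y = λ·(47 - 62) - 20 ≡ 3. → (62, 3)
9G: (62, 3) + (52, 77). λ = (77 - 3)/(52 - 62) ≡ 74/87 mod 97. 87⁻¹ ≡ 29 (mod 97), so λ ≡ 12.
  x = λ² - 62 - 52 = 144 - 114 ≡ 30; y = λ·(62 - 30) - 3 ≡ 90. → (30, 90)

(30, 90)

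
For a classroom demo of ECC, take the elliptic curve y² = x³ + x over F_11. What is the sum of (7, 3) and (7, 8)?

The two points share x = 7 and their y-coordinates satisfy 3 + 8 ≡ 0 (mod 11), so they are inverses. Their sum is O.

O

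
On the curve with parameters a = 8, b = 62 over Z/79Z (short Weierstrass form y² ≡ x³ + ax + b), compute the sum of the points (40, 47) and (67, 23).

(40, 47) + (67, 23). λ = (23 - 47)/(67 - 40) ≡ 55/27 mod 79. 27⁻¹ ≡ 41 (mod 79), so λ ≡ 43.
  x = λ² - 40 - 67 = 1849 - 107 ≡ 4; y = λ·(40 - 4) - 47 ≡ 0. → (4, 0)

(4, 0)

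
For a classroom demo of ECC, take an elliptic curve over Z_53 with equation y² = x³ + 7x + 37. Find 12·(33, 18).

Write P = (33, 18).
Repeated addition: build up to 12P.
2P: tangent at (33, 18): λ = (3·33² + 7)/(2·18) ≡ 41/36. 36⁻¹ ≡ 28 (mod 53), so λ ≡ 41·28 ≡ 35.
  x = λ² - 33 - 33 = 1225 - 66 ≡ 46; y = λ·(33 - 46) - 18 ≡ 4. → (46, 4)
3P: (46, 4) + (33, 18). λ = (18 - 4)/(33 - 46) ≡ 14/40 mod 53. 40⁻¹ ≡ 4 (mod 53), so λ ≡ 3.
  x = λ² - 46 - 33 = 9 - 79 ≡ 36; y = λ·(46 - 36) - 4 ≡ 26. → (36, 26)
4P: (36, 26) + (33, 18). λ = (18 - 26)/(33 - 36) ≡ 45/50 mod 53. 50⁻¹ ≡ 35 (mod 53) since 50·35 = 1750 ≡ 1, so λ ≡ 38.
  x = λ² - 36 - 33 = 1444 - 69 ≡ 50; y = λ·(36 - 50) - 26 ≡ 25. → (50, 25)
5P: (50, 25) + (33, 18). λ = (18 - 25)/(33 - 50) ≡ 46/36 mod 53. 36⁻¹ ≡ 28 (mod 53) since 36·28 = 1008 ≡ 1, so λ ≡ 16.
  x = λ² - 50 - 33 = 256 - 83 ≡ 14; y = λ·(50 - 14) - 25 ≡ 21. → (14, 21)
6P: (14, 21) + (33, 18). λ = (18 - 21)/(33 - 14) ≡ 50/19 mod 53. 19⁻¹ ≡ 14 (mod 53) since 19·14 = 266 ≡ 1, so λ ≡ 11.
  x = λ² - 14 - 33 = 121 - 47 ≡ 21; y = λ·(14 - 21) - 21 ≡ 8. → (21, 8)
7P: (21, 8) + (33, 18). λ = (18 - 8)/(33 - 21) ≡ 10/12 mod 53. 12⁻¹ ≡ 31 (mod 53), so λ ≡ 45.
  x = λ² - 21 - 33 = 2025 - 54 ≡ 10; y = λ·(21 - 10) - 8 ≡ 10. → (10, 10)
8P: (10, 10) + (33, 18). λ = (18 - 10)/(33 - 10) ≡ 8/23 mod 53. 23⁻¹ ≡ 30 (mod 53) since 23·30 = 690 ≡ 1, so λ ≡ 28.
  x = λ² - 10 - 33 = 784 - 43 ≡ 52; y = λ·(10 - 52) - 10 ≡ 33. → (52, 33)
9P: (52, 33) + (33, 18). λ = (18 - 33)/(33 - 52) ≡ 38/34 mod 53. 34⁻¹ ≡ 39 (mod 53), so λ ≡ 51.
  x = λ² - 52 - 33 = 2601 - 85 ≡ 25; y = λ·(52 - 25) - 33 ≡ 19. → (25, 19)
10P: (25, 19) + (33, 18). λ = (18 - 19)/(33 - 25) ≡ 52/8 mod 53. 8⁻¹ ≡ 20 (mod 53) since 8·20 = 160 ≡ 1, so λ ≡ 33.
  x = λ² - 25 - 33 = 1089 - 58 ≡ 24; y = λ·(25 - 24) - 19 ≡ 14. → (24, 14)
11P: (24, 14) + (33, 18). λ = (18 - 14)/(33 - 24) ≡ 4/9 mod 53. 9⁻¹ ≡ 6 (mod 53), so λ ≡ 24.
  x = λ² - 24 - 33 = 576 - 57 ≡ 42; y = λ·(24 - 42) - 14 ≡ 31. → (42, 31)
12P: (42, 31) + (33, 18). λ = (18 - 31)/(33 - 42) ≡ 40/44 mod 53. 44⁻¹ ≡ 47 (mod 53) since 44·47 = 2068 ≡ 1, so λ ≡ 25.
  x = λ² - 42 - 33 = 625 - 75 ≡ 20; y = λ·(42 - 20) - 31 ≡ 42. → (20, 42)

(20, 42)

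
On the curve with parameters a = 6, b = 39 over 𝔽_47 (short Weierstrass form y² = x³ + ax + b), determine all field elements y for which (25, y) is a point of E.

x³ + 6x + 39 = 15814 ≡ 22 (mod 47).
22 is a non-residue mod 47; no y exists.

none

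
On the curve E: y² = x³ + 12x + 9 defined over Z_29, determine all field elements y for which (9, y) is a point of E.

11, 18

x³ + 12x + 9 = 846 ≡ 5 (mod 29).
Square roots of 5 mod 29: 11 and 18 (since 11² = 121 ≡ 5).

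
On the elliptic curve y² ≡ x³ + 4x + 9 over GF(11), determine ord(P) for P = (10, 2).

9

2P: tangent at (10, 2): λ = (3·10² + 4)/(2·2) ≡ 7/4. 4⁻¹ ≡ 3 (mod 11), so λ ≡ 7·3 ≡ 10.
  x = λ² - 10 - 10 = 100 - 20 ≡ 3; y = λ·(10 - 3) - 2 ≡ 2. → (3, 2)
3P: (3, 2) + (10, 2). λ = (2 - 2)/(10 - 3) ≡ 0/7 mod 11. 7⁻¹ ≡ 8 (mod 11) since 7·8 = 56 ≡ 1, so λ ≡ 0.
  x = λ² - 3 - 10 = 0 - 13 ≡ 9; y = λ·(3 - 9) - 2 ≡ 9. → (9, 9)
4P: (9, 9) + (10, 2). λ = (2 - 9)/(10 - 9) ≡ 4/1 mod 11. 1⁻¹ ≡ 1 (mod 11) since 1·1 = 1 ≡ 1, so λ ≡ 4.
  x = λ² - 9 - 10 = 16 - 19 ≡ 8; y = λ·(9 - 8) - 9 ≡ 6. → (8, 6)
5P: (8, 6) + (10, 2). λ = (2 - 6)/(10 - 8) ≡ 7/2 mod 11. 2⁻¹ ≡ 6 (mod 11) since 2·6 = 12 ≡ 1, so λ ≡ 9.
  x = λ² - 8 - 10 = 81 - 18 ≡ 8; y = λ·(8 - 8) - 6 ≡ 5. → (8, 5)
6P: (8, 5) + (10, 2). λ = (2 - 5)/(10 - 8) ≡ 8/2 mod 11. 2⁻¹ ≡ 6 (mod 11) since 2·6 = 12 ≡ 1, so λ ≡ 4.
  x = λ² - 8 - 10 = 16 - 18 ≡ 9; y = λ·(8 - 9) - 5 ≡ 2. → (9, 2)
7P: (9, 2) + (10, 2). λ = (2 - 2)/(10 - 9) ≡ 0/1 mod 11. 1⁻¹ ≡ 1 (mod 11) since 1·1 = 1 ≡ 1, so λ ≡ 0.
  x = λ² - 9 - 10 = 0 - 19 ≡ 3; y = λ·(9 - 3) - 2 ≡ 9. → (3, 9)
8P: (3, 9) + (10, 2). λ = (2 - 9)/(10 - 3) ≡ 4/7 mod 11. 7⁻¹ ≡ 8 (mod 11) since 7·8 = 56 ≡ 1, so λ ≡ 10.
  x = λ² - 3 - 10 = 100 - 13 ≡ 10; y = λ·(3 - 10) - 9 ≡ 9. → (10, 9)
9P: (10, 9) + (10, 2): same x and y₁ ≡ -y₂, so the sum is the point at infinity.
9P = the point at infinity, so the order is 9.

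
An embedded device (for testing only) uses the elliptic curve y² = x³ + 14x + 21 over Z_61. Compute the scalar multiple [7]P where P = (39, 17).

(33, 8)

Repeated addition: build up to 7P.
2P: tangent at (39, 17): λ = (3·39² + 14)/(2·17) ≡ 2/34. 34⁻¹ ≡ 9 (mod 61), so λ ≡ 2·9 ≡ 18.
  x = λ² - 39 - 39 = 324 - 78 ≡ 2; y = λ·(39 - 2) - 17 ≡ 39. → (2, 39)
3P: (2, 39) + (39, 17). λ = (17 - 39)/(39 - 2) ≡ 39/37 mod 61. 37⁻¹ ≡ 33 (mod 61), so λ ≡ 6.
  x = λ² - 2 - 39 = 36 - 41 ≡ 56; y = λ·(2 - 56) - 39 ≡ 3. → (56, 3)
4P: (56, 3) + (39, 17). λ = (17 - 3)/(39 - 56) ≡ 14/44 mod 61. 44⁻¹ ≡ 43 (mod 61), so λ ≡ 53.
  x = λ² - 56 - 39 = 2809 - 95 ≡ 30; y = λ·(56 - 30) - 3 ≡ 33. → (30, 33)
5P: (30, 33) + (39, 17). λ = (17 - 33)/(39 - 30) ≡ 45/9 mod 61. 9⁻¹ ≡ 34 (mod 61) since 9·34 = 306 ≡ 1, so λ ≡ 5.
  x = λ² - 30 - 39 = 25 - 69 ≡ 17; y = λ·(30 - 17) - 33 ≡ 32. → (17, 32)
6P: (17, 32) + (39, 17). λ = (17 - 32)/(39 - 17) ≡ 46/22 mod 61. 22⁻¹ ≡ 25 (mod 61), so λ ≡ 52.
  x = λ² - 17 - 39 = 2704 - 56 ≡ 25; y = λ·(17 - 25) - 32 ≡ 40. → (25, 40)
7P: (25, 40) + (39, 17). λ = (17 - 40)/(39 - 25) ≡ 38/14 mod 61. 14⁻¹ ≡ 48 (mod 61) since 14·48 = 672 ≡ 1, so λ ≡ 55.
  x = λ² - 25 - 39 = 3025 - 64 ≡ 33; y = λ·(25 - 33) - 40 ≡ 8. → (33, 8)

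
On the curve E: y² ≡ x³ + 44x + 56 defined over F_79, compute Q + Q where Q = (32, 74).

tangent at (32, 74): λ = (3·32² + 44)/(2·74) ≡ 35/69. 69⁻¹ ≡ 71 (mod 79) since 69·71 = 4899 ≡ 1, so λ ≡ 35·71 ≡ 36.
  x = λ² - 32 - 32 = 1296 - 64 ≡ 47; y = λ·(32 - 47) - 74 ≡ 18. → (47, 18)

(47, 18)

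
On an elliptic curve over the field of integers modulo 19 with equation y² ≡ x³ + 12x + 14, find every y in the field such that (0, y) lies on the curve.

x³ + 12x + 14 = 14 ≡ 14 (mod 19).
14 is a non-residue mod 19; no y exists.

none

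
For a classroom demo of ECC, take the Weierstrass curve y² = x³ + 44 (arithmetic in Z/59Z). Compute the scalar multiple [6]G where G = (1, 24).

O

Double-and-add on 6 = (110)₂. Start with G = (1, 24) for the leading 1-bit.
double: tangent at (1, 24): λ = (3·1² + 0)/(2·24) ≡ 3/48. 48⁻¹ ≡ 16 (mod 59), so λ ≡ 3·16 ≡ 48.
  x = λ² - 1 - 1 = 2304 - 2 ≡ 1; y = λ·(1 - 1) - 24 ≡ 35. → (1, 35)
add G: (1, 35) + (1, 24): same x and y₁ ≡ -y₂, so the sum is the point at infinity.
double: the point at infinity + the point at infinity = the point at infinity (identity).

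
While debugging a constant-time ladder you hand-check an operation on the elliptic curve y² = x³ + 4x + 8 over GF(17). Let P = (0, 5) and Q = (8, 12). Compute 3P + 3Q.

First 3P:
Repeated addition: build up to 3P.
2P: tangent at (0, 5): λ = (3·0² + 4)/(2·5) ≡ 4/10. 10⁻¹ ≡ 12 (mod 17), so λ ≡ 4·12 ≡ 14.
  x = λ² - 0 - 0 = 196 - 0 ≡ 9; y = λ·(0 - 9) - 5 ≡ 5. → (9, 5)
3P: (9, 5) + (0, 5). λ = (5 - 5)/(0 - 9) ≡ 0/8 mod 17. 8⁻¹ ≡ 15 (mod 17), so λ ≡ 0.
  x = λ² - 9 - 0 = 0 - 9 ≡ 8; y = λ·(9 - 8) - 5 ≡ 12. → (8, 12)
3P = (8, 12).
Next 3Q:
Repeated addition: build up to 3Q.
2Q: tangent at (8, 12): λ = (3·8² + 4)/(2·12) ≡ 9/7. 7⁻¹ ≡ 5 (mod 17) since 7·5 = 35 ≡ 1, so λ ≡ 9·5 ≡ 11.
  x = λ² - 8 - 8 = 121 - 16 ≡ 3; y = λ·(8 - 3) - 12 ≡ 9. → (3, 9)
3Q: (3, 9) + (8, 12). λ = (12 - 9)/(8 - 3) ≡ 3/5 mod 17. 5⁻¹ ≡ 7 (mod 17), so λ ≡ 4.
  x = λ² - 3 - 8 = 16 - 11 ≡ 5; y = λ·(3 - 5) - 9 ≡ 0. → (5, 0)
3Q = (5, 0).
Finally 3P + 3Q:
(8, 12) + (5, 0). λ = (0 - 12)/(5 - 8) ≡ 5/14 mod 17. 14⁻¹ ≡ 11 (mod 17), so λ ≡ 4.
  x = λ² - 8 - 5 = 16 - 13 ≡ 3; y = λ·(8 - 3) - 12 ≡ 8. → (3, 8)

(3, 8)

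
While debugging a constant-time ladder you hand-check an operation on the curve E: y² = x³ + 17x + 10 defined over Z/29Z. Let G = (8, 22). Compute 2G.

(12, 17)

tangent at (8, 22): λ = (3·8² + 17)/(2·22) ≡ 6/15. 15⁻¹ ≡ 2 (mod 29) since 15·2 = 30 ≡ 1, so λ ≡ 6·2 ≡ 12.
  x = λ² - 8 - 8 = 144 - 16 ≡ 12; y = λ·(8 - 12) - 22 ≡ 17. → (12, 17)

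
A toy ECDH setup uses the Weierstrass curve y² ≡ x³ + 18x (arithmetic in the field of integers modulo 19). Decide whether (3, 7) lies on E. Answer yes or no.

no

y² = 7² ≡ 11; x³ + 18x + 0 = 81 ≡ 5 (mod 19). 11 ≠ 5.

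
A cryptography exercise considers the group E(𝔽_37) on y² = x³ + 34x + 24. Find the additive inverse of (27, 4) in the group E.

-(27, 4) = (27, -4 mod 37) = (27, 33).

(27, 33)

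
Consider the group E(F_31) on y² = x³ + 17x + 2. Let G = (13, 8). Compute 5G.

(0, 23)

Repeated addition: build up to 5G.
2G: tangent at (13, 8): λ = (3·13² + 17)/(2·8) ≡ 28/16. 16⁻¹ ≡ 2 (mod 31) since 16·2 = 32 ≡ 1, so λ ≡ 28·2 ≡ 25.
  x = λ² - 13 - 13 = 625 - 26 ≡ 10; y = λ·(13 - 10) - 8 ≡ 5. → (10, 5)
3G: (10, 5) + (13, 8). λ = (8 - 5)/(13 - 10) ≡ 3/3 mod 31. 3⁻¹ ≡ 21 (mod 31) since 3·21 = 63 ≡ 1, so λ ≡ 1.
  x = λ² - 10 - 13 = 1 - 23 ≡ 9; y = λ·(10 - 9) - 5 ≡ 27. → (9, 27)
4G: (9, 27) + (13, 8). λ = (8 - 27)/(13 - 9) ≡ 12/4 mod 31. 4⁻¹ ≡ 8 (mod 31), so λ ≡ 3.
  x = λ² - 9 - 13 = 9 - 22 ≡ 18; y = λ·(9 - 18) - 27 ≡ 8. → (18, 8)
5G: (18, 8) + (13, 8). λ = (8 - 8)/(13 - 18) ≡ 0/26 mod 31. 26⁻¹ ≡ 6 (mod 31) since 26·6 = 156 ≡ 1, so λ ≡ 0.
  x = λ² - 18 - 13 = 0 - 31 ≡ 0; y = λ·(18 - 0) - 8 ≡ 23. → (0, 23)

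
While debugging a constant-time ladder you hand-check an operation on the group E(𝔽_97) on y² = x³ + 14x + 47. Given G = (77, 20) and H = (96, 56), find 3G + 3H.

First 3G:
Repeated addition: build up to 3G.
2G: tangent at (77, 20): λ = (3·77² + 14)/(2·20) ≡ 50/40. 40⁻¹ ≡ 17 (mod 97) since 40·17 = 680 ≡ 1, so λ ≡ 50·17 ≡ 74.
  x = λ² - 77 - 77 = 5476 - 154 ≡ 84; y = λ·(77 - 84) - 20 ≡ 44. → (84, 44)
3G: (84, 44) + (77, 20). λ = (20 - 44)/(77 - 84) ≡ 73/90 mod 97. 90⁻¹ ≡ 83 (mod 97), so λ ≡ 45.
  x = λ² - 84 - 77 = 2025 - 161 ≡ 21; y = λ·(84 - 21) - 44 ≡ 75. → (21, 75)
3G = (21, 75).
Next 3H:
Repeated addition: build up to 3H.
2H: tangent at (96, 56): λ = (3·96² + 14)/(2·56) ≡ 17/15. 15⁻¹ ≡ 13 (mod 97), so λ ≡ 17·13 ≡ 27.
  x = λ² - 96 - 96 = 729 - 192 ≡ 52; y = λ·(96 - 52) - 56 ≡ 65. → (52, 65)
3H: (52, 65) + (96, 56). λ = (56 - 65)/(96 - 52) ≡ 88/44 mod 97. 44⁻¹ ≡ 86 (mod 97), so λ ≡ 2.
  x = λ² - 52 - 96 = 4 - 148 ≡ 50; y = λ·(52 - 50) - 65 ≡ 36. → (50, 36)
3H = (50, 36).
Finally 3G + 3H:
(21, 75) + (50, 36). λ = (36 - 75)/(50 - 21) ≡ 58/29 mod 97. 29⁻¹ ≡ 87 (mod 97), so λ ≡ 2.
  x = λ² - 21 - 50 = 4 - 71 ≡ 30; y = λ·(21 - 30) - 75 ≡ 4. → (30, 4)

(30, 4)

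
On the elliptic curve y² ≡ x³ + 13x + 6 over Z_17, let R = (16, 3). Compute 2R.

(11, 16)

tangent at (16, 3): λ = (3·16² + 13)/(2·3) ≡ 16/6. 6⁻¹ ≡ 3 (mod 17), so λ ≡ 16·3 ≡ 14.
  x = λ² - 16 - 16 = 196 - 32 ≡ 11; y = λ·(16 - 11) - 3 ≡ 16. → (11, 16)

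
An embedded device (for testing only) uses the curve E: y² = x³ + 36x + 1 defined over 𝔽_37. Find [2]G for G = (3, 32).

(20, 27)

tangent at (3, 32): λ = (3·3² + 36)/(2·32) ≡ 26/27. 27⁻¹ ≡ 11 (mod 37) since 27·11 = 297 ≡ 1, so λ ≡ 26·11 ≡ 27.
  x = λ² - 3 - 3 = 729 - 6 ≡ 20; y = λ·(3 - 20) - 32 ≡ 27. → (20, 27)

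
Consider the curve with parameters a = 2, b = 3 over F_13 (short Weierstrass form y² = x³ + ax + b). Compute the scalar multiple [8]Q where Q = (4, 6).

Repeated addition: build up to 8Q.
2Q: tangent at (4, 6): λ = (3·4² + 2)/(2·6) ≡ 11/12. 12⁻¹ ≡ 12 (mod 13) since 12·12 = 144 ≡ 1, so λ ≡ 11·12 ≡ 2.
  x = λ² - 4 - 4 = 4 - 8 ≡ 9; y = λ·(4 - 9) - 6 ≡ 10. → (9, 10)
3Q: (9, 10) + (4, 6). λ = (6 - 10)/(4 - 9) ≡ 9/8 mod 13. 8⁻¹ ≡ 5 (mod 13) since 8·5 = 40 ≡ 1, so λ ≡ 6.
  x = λ² - 9 - 4 = 36 - 13 ≡ 10; y = λ·(9 - 10) - 10 ≡ 10. → (10, 10)
4Q: (10, 10) + (4, 6). λ = (6 - 10)/(4 - 10) ≡ 9/7 mod 13. 7⁻¹ ≡ 2 (mod 13) since 7·2 = 14 ≡ 1, so λ ≡ 5.
  x = λ² - 10 - 4 = 25 - 14 ≡ 11; y = λ·(10 - 11) - 10 ≡ 11. → (11, 11)
5Q: (11, 11) + (4, 6). λ = (6 - 11)/(4 - 11) ≡ 8/6 mod 13. 6⁻¹ ≡ 11 (mod 13), so λ ≡ 10.
  x = λ² - 11 - 4 = 100 - 15 ≡ 7; y = λ·(11 - 7) - 11 ≡ 3. → (7, 3)
6Q: (7, 3) + (4, 6). λ = (6 - 3)/(4 - 7) ≡ 3/10 mod 13. 10⁻¹ ≡ 4 (mod 13) since 10·4 = 40 ≡ 1, so λ ≡ 12.
  x = λ² - 7 - 4 = 144 - 11 ≡ 3; y = λ·(7 - 3) - 3 ≡ 6. → (3, 6)
7Q: (3, 6) + (4, 6). λ = (6 - 6)/(4 - 3) ≡ 0/1 mod 13. 1⁻¹ ≡ 1 (mod 13), so λ ≡ 0.
  x = λ² - 3 - 4 = 0 - 7 ≡ 6; y = λ·(3 - 6) - 6 ≡ 7. → (6, 7)
8Q: (6, 7) + (4, 6). λ = (6 - 7)/(4 - 6) ≡ 12/11 mod 13. 11⁻¹ ≡ 6 (mod 13), so λ ≡ 7.
  x = λ² - 6 - 4 = 49 - 10 ≡ 0; y = λ·(6 - 0) - 7 ≡ 9. → (0, 9)

(0, 9)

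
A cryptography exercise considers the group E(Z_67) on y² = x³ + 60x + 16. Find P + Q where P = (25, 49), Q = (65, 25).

(25, 49) + (65, 25). λ = (25 - 49)/(65 - 25) ≡ 43/40 mod 67. 40⁻¹ ≡ 62 (mod 67), so λ ≡ 53.
  x = λ² - 25 - 65 = 2809 - 90 ≡ 39; y = λ·(25 - 39) - 49 ≡ 13. → (39, 13)

(39, 13)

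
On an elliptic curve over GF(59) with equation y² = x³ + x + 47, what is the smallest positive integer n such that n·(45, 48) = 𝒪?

2P: tangent at (45, 48): λ = (3·45² + 1)/(2·48) ≡ 58/37. 37⁻¹ ≡ 8 (mod 59) since 37·8 = 296 ≡ 1, so λ ≡ 58·8 ≡ 51.
  x = λ² - 45 - 45 = 2601 - 90 ≡ 33; y = λ·(45 - 33) - 48 ≡ 33. → (33, 33)
3P: (33, 33) + (45, 48). λ = (48 - 33)/(45 - 33) ≡ 15/12 mod 59. 12⁻¹ ≡ 5 (mod 59) since 12·5 = 60 ≡ 1, so λ ≡ 16.
  x = λ² - 33 - 45 = 256 - 78 ≡ 1; y = λ·(33 - 1) - 33 ≡ 7. → (1, 7)
4P: (1, 7) + (45, 48). λ = (48 - 7)/(45 - 1) ≡ 41/44 mod 59. 44⁻¹ ≡ 55 (mod 59) since 44·55 = 2420 ≡ 1, so λ ≡ 13.
  x = λ² - 1 - 45 = 169 - 46 ≡ 5; y = λ·(1 - 5) - 7 ≡ 0. → (5, 0)
5P: (5, 0) + (45, 48). λ = (48 - 0)/(45 - 5) ≡ 48/40 mod 59. 40⁻¹ ≡ 31 (mod 59) since 40·31 = 1240 ≡ 1, so λ ≡ 13.
  x = λ² - 5 - 45 = 169 - 50 ≡ 1; y = λ·(5 - 1) - 0 ≡ 52. → (1, 52)
6P: (1, 52) + (45, 48). λ = (48 - 52)/(45 - 1) ≡ 55/44 mod 59. 44⁻¹ ≡ 55 (mod 59), so λ ≡ 16.
  x = λ² - 1 - 45 = 256 - 46 ≡ 33; y = λ·(1 - 33) - 52 ≡ 26. → (33, 26)
7P: (33, 26) + (45, 48). λ = (48 - 26)/(45 - 33) ≡ 22/12 mod 59. 12⁻¹ ≡ 5 (mod 59), so λ ≡ 51.
  x = λ² - 33 - 45 = 2601 - 78 ≡ 45; y = λ·(33 - 45) - 26 ≡ 11. → (45, 11)
8P: (45, 11) + (45, 48): same x and y₁ ≡ -y₂, so the sum is 𝒪.
8P = 𝒪, so the order is 8.

8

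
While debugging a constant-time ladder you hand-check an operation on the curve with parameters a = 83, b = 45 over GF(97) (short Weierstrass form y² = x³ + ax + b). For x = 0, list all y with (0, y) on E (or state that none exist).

x³ + 83x + 45 = 45 ≡ 45 (mod 97).
45 is a non-residue mod 97; no y exists.

none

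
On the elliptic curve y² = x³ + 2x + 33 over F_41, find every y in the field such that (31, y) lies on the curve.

none

x³ + 2x + 33 = 29886 ≡ 38 (mod 41).
38 is a non-residue mod 41; no y exists.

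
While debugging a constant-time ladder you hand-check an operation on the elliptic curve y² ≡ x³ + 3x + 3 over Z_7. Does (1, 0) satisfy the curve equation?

y² = 0² ≡ 0; x³ + 3x + 3 = 7 ≡ 0 (mod 7). 0 = 0.

yes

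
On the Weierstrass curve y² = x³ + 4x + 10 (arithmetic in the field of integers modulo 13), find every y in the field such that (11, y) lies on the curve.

none

x³ + 4x + 10 = 1385 ≡ 7 (mod 13).
7 is a non-residue mod 13; no y exists.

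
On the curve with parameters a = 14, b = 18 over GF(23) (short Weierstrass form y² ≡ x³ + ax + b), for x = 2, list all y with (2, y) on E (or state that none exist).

x³ + 14x + 18 = 54 ≡ 8 (mod 23).
Square roots of 8 mod 23: 10 and 13 (since 10² = 100 ≡ 8).

10, 13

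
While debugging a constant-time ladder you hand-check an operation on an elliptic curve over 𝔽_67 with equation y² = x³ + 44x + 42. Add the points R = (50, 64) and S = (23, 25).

(30, 17)

(50, 64) + (23, 25). λ = (25 - 64)/(23 - 50) ≡ 28/40 mod 67. 40⁻¹ ≡ 62 (mod 67), so λ ≡ 61.
  x = λ² - 50 - 23 = 3721 - 73 ≡ 30; y = λ·(50 - 30) - 64 ≡ 17. → (30, 17)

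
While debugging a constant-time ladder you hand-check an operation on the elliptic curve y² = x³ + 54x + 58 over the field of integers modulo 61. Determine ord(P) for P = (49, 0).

2

2P: (49, 0) + (49, 0): same x and y₁ ≡ -y₂, so the sum is the point at infinity.
2P = the point at infinity, so the order is 2.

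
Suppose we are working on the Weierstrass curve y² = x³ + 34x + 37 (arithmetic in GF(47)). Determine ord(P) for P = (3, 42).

5

2P: tangent at (3, 42): λ = (3·3² + 34)/(2·42) ≡ 14/37. 37⁻¹ ≡ 14 (mod 47), so λ ≡ 14·14 ≡ 8.
  x = λ² - 3 - 3 = 64 - 6 ≡ 11; y = λ·(3 - 11) - 42 ≡ 35. → (11, 35)
3P: (11, 35) + (3, 42). λ = (42 - 35)/(3 - 11) ≡ 7/39 mod 47. 39⁻¹ ≡ 41 (mod 47), so λ ≡ 5.
  x = λ² - 11 - 3 = 25 - 14 ≡ 11; y = λ·(11 - 11) - 35 ≡ 12. → (11, 12)
4P: (11, 12) + (3, 42). λ = (42 - 12)/(3 - 11) ≡ 30/39 mod 47. 39⁻¹ ≡ 41 (mod 47), so λ ≡ 8.
  x = λ² - 11 - 3 = 64 - 14 ≡ 3; y = λ·(11 - 3) - 12 ≡ 5. → (3, 5)
5P: (3, 5) + (3, 42): same x and y₁ ≡ -y₂, so the sum is O.
5P = O, so the order is 5.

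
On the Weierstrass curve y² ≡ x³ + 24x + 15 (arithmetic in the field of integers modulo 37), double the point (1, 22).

(31, 5)

tangent at (1, 22): λ = (3·1² + 24)/(2·22) ≡ 27/7. 7⁻¹ ≡ 16 (mod 37), so λ ≡ 27·16 ≡ 25.
  x = λ² - 1 - 1 = 625 - 2 ≡ 31; y = λ·(1 - 31) - 22 ≡ 5. → (31, 5)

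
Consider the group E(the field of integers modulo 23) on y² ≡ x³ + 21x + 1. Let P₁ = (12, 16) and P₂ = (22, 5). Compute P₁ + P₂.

(7, 13)

(12, 16) + (22, 5). λ = (5 - 16)/(22 - 12) ≡ 12/10 mod 23. 10⁻¹ ≡ 7 (mod 23), so λ ≡ 15.
  x = λ² - 12 - 22 = 225 - 34 ≡ 7; y = λ·(12 - 7) - 16 ≡ 13. → (7, 13)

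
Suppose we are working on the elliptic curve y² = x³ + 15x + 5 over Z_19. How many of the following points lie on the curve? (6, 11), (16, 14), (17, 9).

2

(6, 11): 11² ≡ 7, rhs ≡ 7 → on.
(16, 14): 14² ≡ 6, rhs ≡ 9 → off.
(17, 9): 9² ≡ 5, rhs ≡ 5 → on.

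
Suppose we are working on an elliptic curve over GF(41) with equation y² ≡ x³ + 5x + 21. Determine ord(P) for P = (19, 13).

2P: tangent at (19, 13): λ = (3·19² + 5)/(2·13) ≡ 22/26. 26⁻¹ ≡ 30 (mod 41) since 26·30 = 780 ≡ 1, so λ ≡ 22·30 ≡ 4.
  x = λ² - 19 - 19 = 16 - 38 ≡ 19; y = λ·(19 - 19) - 13 ≡ 28. → (19, 28)
3P: (19, 28) + (19, 13): same x and y₁ ≡ -y₂, so the sum is ∞.
3P = ∞, so the order is 3.

3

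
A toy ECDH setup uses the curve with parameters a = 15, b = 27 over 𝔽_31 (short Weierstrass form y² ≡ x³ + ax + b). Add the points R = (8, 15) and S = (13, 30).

(19, 14)

(8, 15) + (13, 30). λ = (30 - 15)/(13 - 8) ≡ 15/5 mod 31. 5⁻¹ ≡ 25 (mod 31), so λ ≡ 3.
  x = λ² - 8 - 13 = 9 - 21 ≡ 19; y = λ·(8 - 19) - 15 ≡ 14. → (19, 14)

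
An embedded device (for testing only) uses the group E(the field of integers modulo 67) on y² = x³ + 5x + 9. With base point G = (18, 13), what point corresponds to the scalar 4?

Double-and-add on 4 = (100)₂. Start with G = (18, 13) for the leading 1-bit.
double: tangent at (18, 13): λ = (3·18² + 5)/(2·13) ≡ 39/26. 26⁻¹ ≡ 49 (mod 67), so λ ≡ 39·49 ≡ 35.
  x = λ² - 18 - 18 = 1225 - 36 ≡ 50; y = λ·(18 - 50) - 13 ≡ 6. → (50, 6)
double: tangent at (50, 6): λ = (3·50² + 5)/(2·6) ≡ 1/12. 12⁻¹ ≡ 28 (mod 67) since 12·28 = 336 ≡ 1, so λ ≡ 1·28 ≡ 28.
  x = λ² - 50 - 50 = 784 - 100 ≡ 14; y = λ·(50 - 14) - 6 ≡ 64. → (14, 64)

(14, 64)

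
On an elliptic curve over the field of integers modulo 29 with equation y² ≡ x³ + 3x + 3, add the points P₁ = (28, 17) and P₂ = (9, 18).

(28, 17) + (9, 18). λ = (18 - 17)/(9 - 28) ≡ 1/10 mod 29. 10⁻¹ ≡ 3 (mod 29) since 10·3 = 30 ≡ 1, so λ ≡ 3.
  x = λ² - 28 - 9 = 9 - 37 ≡ 1; y = λ·(28 - 1) - 17 ≡ 6. → (1, 6)

(1, 6)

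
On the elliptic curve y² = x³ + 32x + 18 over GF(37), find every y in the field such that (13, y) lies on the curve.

2, 35

x³ + 32x + 18 = 2631 ≡ 4 (mod 37).
Square roots of 4 mod 37: 2 and 35 (since 2² = 4 ≡ 4).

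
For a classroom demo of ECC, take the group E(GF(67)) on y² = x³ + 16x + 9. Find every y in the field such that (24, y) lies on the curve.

none

x³ + 16x + 9 = 14217 ≡ 13 (mod 67).
13 is a non-residue mod 67; no y exists.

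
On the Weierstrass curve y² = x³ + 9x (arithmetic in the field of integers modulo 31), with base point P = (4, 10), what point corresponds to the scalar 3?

(9, 2)

Repeated addition: build up to 3P.
2P: tangent at (4, 10): λ = (3·4² + 9)/(2·10) ≡ 26/20. 20⁻¹ ≡ 14 (mod 31) since 20·14 = 280 ≡ 1, so λ ≡ 26·14 ≡ 23.
  x = λ² - 4 - 4 = 529 - 8 ≡ 25; y = λ·(4 - 25) - 10 ≡ 3. → (25, 3)
3P: (25, 3) + (4, 10). λ = (10 - 3)/(4 - 25) ≡ 7/10 mod 31. 10⁻¹ ≡ 28 (mod 31) since 10·28 = 280 ≡ 1, so λ ≡ 10.
  x = λ² - 25 - 4 = 100 - 29 ≡ 9; y = λ·(25 - 9) - 3 ≡ 2. → (9, 2)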